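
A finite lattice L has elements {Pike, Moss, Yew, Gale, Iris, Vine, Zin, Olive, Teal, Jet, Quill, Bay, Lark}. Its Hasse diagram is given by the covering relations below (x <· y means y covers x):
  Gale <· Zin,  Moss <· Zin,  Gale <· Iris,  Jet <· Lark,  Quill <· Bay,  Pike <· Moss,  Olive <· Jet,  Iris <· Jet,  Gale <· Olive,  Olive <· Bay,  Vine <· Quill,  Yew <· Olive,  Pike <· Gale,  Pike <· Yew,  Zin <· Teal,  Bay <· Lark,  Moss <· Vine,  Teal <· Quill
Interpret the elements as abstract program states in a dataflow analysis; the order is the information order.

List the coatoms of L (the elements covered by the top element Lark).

The coatoms are exactly the elements covered by Lark: Bay, Jet.

Bay, Jet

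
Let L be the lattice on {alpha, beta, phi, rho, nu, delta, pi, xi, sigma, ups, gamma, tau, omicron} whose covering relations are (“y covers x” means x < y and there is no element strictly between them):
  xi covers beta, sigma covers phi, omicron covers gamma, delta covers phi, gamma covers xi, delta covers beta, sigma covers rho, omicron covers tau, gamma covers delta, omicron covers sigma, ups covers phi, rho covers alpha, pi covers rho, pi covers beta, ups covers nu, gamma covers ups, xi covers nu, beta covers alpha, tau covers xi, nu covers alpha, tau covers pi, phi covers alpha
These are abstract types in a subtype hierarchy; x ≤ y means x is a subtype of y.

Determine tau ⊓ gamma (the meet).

xi

Common lower bounds of {tau, gamma}: alpha, beta, nu, xi.
The greatest among these is xi.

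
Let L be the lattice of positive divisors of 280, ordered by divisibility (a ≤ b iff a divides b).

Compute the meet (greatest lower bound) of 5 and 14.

1

Common lower bounds of {5, 14}: 1.
The greatest among these is 1.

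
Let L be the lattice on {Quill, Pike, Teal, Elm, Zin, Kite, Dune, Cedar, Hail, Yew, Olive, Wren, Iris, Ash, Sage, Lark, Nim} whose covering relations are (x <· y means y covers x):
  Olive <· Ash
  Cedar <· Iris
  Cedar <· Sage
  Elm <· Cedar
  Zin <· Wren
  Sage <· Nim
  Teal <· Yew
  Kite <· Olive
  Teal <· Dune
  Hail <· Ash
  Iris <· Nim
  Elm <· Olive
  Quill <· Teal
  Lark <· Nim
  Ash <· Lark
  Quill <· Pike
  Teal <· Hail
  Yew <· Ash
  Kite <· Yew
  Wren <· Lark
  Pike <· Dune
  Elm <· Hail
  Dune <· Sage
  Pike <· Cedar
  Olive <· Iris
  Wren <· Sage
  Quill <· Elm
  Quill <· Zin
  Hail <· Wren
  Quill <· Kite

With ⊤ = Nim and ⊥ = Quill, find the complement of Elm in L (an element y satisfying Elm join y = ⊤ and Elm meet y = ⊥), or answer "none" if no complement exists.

For every candidate y, either Elm ∨ y ≠ Nim or Elm ∧ y ≠ Quill; no complement exists.

none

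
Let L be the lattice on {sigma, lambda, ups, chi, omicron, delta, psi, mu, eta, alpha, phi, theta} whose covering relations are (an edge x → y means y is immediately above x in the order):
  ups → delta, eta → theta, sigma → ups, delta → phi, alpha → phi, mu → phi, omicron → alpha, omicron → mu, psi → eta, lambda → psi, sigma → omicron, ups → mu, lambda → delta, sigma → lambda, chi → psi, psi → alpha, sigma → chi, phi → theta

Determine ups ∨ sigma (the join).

ups

Common upper bounds of {ups, sigma}: delta, mu, phi, theta, ups.
The least among these is ups.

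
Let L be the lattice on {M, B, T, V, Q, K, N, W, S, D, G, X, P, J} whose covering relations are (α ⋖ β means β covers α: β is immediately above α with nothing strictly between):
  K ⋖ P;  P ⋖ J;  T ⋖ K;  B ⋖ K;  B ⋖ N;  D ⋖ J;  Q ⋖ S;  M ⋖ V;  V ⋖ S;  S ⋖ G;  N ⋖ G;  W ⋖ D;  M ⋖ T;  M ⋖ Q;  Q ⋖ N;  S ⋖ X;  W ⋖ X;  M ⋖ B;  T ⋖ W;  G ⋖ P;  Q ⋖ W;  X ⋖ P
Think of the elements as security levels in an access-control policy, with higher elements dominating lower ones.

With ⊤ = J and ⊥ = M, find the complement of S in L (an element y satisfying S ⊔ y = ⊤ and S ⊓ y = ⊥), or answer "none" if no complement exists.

none

For every candidate y, either S ∨ y ≠ J or S ∧ y ≠ M; no complement exists.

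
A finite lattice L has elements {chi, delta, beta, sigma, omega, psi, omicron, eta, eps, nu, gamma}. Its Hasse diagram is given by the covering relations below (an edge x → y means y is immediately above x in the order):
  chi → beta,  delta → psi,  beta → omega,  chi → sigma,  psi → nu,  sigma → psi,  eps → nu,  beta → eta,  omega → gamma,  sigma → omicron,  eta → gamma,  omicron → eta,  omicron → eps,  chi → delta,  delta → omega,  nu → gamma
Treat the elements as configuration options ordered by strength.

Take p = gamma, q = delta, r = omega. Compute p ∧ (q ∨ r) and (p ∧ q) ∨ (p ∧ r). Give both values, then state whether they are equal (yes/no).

omega; omega; yes

q ∨ r = omega, so p ∧ (q ∨ r) = gamma ∧ omega = omega.
p ∧ q = delta and p ∧ r = omega, so (p ∧ q) ∨ (p ∧ r) = delta ∨ omega = omega.
Equal: yes.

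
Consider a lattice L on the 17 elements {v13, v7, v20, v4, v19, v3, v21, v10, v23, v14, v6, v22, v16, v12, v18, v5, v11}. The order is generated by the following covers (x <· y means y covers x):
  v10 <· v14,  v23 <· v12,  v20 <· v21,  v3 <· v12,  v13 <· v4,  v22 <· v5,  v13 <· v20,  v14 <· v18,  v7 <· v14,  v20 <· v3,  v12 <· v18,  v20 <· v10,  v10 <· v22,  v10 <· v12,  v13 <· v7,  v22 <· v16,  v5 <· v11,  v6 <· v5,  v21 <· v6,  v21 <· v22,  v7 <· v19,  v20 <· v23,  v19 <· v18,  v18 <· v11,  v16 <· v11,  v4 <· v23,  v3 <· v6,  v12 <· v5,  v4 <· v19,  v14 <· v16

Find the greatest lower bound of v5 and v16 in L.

v22

Common lower bounds of {v5, v16}: v10, v13, v20, v21, v22.
The greatest among these is v22.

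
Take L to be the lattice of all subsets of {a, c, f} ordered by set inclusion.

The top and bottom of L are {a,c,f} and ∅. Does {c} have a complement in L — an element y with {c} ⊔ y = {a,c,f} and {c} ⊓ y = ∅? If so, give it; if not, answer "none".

Need y with {c} ∨ y = {a,c,f} and {c} ∧ y = ∅.
Checking each element gives: {a,f}.

{a,f}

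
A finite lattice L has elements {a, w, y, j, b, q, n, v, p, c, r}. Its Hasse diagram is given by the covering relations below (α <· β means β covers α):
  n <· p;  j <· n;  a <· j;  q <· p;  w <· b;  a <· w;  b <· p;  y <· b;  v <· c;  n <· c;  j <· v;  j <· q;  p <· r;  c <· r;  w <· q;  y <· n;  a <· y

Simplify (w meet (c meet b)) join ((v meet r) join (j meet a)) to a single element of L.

c ∧ b = y
w ∧ y = a
v ∧ r = v
j ∧ a = a
v ∨ a = v
a ∨ v = v

v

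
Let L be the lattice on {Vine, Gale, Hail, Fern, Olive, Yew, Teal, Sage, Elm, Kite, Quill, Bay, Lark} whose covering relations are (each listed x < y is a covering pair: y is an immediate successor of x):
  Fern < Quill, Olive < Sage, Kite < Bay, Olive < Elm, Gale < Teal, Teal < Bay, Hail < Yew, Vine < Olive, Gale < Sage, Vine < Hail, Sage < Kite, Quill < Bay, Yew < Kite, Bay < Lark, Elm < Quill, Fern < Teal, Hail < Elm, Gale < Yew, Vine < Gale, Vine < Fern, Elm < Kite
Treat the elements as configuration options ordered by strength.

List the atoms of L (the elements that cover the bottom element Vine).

The atoms are exactly the elements that cover Vine: Fern, Gale, Hail, Olive.

Fern, Gale, Hail, Olive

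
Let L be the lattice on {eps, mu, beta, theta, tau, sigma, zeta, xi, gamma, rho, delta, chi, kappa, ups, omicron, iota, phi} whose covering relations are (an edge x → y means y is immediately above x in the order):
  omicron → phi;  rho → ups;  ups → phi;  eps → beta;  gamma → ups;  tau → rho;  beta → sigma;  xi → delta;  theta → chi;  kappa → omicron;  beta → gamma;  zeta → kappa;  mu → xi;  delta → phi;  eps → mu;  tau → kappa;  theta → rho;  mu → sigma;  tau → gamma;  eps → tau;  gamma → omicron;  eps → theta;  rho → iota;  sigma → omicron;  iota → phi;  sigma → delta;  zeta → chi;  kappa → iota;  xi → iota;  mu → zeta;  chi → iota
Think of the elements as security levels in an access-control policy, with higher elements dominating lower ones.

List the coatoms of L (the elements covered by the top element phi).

delta, iota, omicron, ups

The coatoms are exactly the elements covered by phi: delta, iota, omicron, ups.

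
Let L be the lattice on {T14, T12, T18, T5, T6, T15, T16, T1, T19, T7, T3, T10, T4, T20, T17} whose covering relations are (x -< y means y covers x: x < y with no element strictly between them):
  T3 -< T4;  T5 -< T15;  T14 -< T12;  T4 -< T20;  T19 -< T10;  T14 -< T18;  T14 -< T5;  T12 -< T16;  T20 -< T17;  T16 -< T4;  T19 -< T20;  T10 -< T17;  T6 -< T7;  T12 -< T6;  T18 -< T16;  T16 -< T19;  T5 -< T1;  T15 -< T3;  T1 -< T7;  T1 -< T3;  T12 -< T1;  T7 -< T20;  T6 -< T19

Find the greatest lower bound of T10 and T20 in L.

T19

Common lower bounds of {T10, T20}: T12, T14, T16, T18, T19, T6.
The greatest among these is T19.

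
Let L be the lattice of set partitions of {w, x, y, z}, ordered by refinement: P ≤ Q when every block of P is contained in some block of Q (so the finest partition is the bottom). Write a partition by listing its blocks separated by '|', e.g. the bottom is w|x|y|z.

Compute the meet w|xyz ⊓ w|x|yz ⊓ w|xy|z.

w|x|y|z

The meet (common refinement) of w|xyz, w|x|yz, w|xy|z intersects blocks pairwise, giving w|x|y|z.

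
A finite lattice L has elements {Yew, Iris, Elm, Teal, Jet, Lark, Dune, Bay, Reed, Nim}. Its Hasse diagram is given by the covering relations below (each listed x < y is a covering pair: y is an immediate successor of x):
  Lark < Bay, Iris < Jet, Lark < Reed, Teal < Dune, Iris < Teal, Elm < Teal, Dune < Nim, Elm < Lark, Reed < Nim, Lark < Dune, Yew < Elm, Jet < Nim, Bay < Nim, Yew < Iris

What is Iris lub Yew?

Iris

Common upper bounds of {Iris, Yew}: Dune, Iris, Jet, Nim, Teal.
The least among these is Iris.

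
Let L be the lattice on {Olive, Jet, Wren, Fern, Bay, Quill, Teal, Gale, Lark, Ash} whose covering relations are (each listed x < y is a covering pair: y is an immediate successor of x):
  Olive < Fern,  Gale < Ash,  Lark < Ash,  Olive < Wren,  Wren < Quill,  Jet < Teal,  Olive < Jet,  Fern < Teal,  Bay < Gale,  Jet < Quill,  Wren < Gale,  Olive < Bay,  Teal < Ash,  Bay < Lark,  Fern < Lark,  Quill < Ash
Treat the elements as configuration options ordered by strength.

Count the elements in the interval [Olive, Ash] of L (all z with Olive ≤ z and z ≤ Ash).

10

The interval [Olive, Ash] = {Ash, Bay, Fern, Gale, Jet, Lark, Olive, Quill, Teal, Wren}, which has 10 elements.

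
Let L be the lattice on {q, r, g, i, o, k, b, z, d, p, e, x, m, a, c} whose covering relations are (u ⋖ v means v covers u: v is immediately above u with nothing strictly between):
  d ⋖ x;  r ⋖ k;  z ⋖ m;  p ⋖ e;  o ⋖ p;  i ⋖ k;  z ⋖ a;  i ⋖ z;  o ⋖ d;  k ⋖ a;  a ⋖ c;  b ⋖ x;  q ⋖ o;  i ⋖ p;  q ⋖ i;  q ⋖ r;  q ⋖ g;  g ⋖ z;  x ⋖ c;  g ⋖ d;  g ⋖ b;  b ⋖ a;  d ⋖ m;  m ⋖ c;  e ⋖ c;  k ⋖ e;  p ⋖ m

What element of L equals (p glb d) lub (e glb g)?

p ∧ d = o
e ∧ g = q
o ∨ q = o

o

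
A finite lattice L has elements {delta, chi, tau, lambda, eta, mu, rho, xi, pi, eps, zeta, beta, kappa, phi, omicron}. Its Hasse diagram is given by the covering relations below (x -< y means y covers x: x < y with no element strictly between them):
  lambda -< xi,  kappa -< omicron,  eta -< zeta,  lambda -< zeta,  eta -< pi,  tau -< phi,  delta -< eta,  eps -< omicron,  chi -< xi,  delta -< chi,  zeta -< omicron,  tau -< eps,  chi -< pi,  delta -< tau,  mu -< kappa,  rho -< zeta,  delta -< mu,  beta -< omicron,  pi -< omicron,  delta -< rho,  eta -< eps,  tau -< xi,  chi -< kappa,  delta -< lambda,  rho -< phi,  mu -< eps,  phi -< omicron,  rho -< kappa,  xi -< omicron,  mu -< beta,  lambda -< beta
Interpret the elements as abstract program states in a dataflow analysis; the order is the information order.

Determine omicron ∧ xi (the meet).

Common lower bounds of {omicron, xi}: chi, delta, lambda, tau, xi.
The greatest among these is xi.

xi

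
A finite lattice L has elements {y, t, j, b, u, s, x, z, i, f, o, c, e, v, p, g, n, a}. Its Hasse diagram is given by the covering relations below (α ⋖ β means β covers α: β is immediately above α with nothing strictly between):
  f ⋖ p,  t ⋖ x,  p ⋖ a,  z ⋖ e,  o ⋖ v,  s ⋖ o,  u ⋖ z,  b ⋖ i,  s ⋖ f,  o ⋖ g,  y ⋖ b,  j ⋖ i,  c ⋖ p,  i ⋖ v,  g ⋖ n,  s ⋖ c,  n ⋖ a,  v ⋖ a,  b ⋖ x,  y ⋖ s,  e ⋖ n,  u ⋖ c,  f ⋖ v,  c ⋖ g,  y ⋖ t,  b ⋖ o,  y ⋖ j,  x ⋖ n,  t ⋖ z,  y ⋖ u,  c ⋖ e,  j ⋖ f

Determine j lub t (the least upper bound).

Common upper bounds of {j, t}: a.
The least among these is a.

a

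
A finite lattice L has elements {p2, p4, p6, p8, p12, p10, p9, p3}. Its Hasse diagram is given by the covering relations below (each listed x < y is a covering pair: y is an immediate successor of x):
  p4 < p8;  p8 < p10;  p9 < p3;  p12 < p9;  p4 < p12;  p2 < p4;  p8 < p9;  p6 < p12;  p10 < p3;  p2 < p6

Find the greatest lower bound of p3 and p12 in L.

p12

Common lower bounds of {p3, p12}: p12, p2, p4, p6.
The greatest among these is p12.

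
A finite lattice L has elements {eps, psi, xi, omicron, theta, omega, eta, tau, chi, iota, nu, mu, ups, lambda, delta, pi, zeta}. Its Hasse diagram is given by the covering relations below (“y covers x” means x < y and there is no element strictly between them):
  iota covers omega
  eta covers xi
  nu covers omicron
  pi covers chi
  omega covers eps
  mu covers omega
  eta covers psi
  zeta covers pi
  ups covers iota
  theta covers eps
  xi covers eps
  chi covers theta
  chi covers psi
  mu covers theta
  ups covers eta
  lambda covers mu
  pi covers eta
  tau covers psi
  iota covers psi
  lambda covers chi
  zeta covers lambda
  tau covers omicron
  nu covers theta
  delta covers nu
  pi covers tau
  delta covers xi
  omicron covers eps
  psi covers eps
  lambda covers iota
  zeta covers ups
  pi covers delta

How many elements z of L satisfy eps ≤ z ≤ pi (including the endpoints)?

The interval [eps, pi] = {chi, delta, eps, eta, nu, omicron, pi, psi, tau, theta, xi}, which has 11 elements.

11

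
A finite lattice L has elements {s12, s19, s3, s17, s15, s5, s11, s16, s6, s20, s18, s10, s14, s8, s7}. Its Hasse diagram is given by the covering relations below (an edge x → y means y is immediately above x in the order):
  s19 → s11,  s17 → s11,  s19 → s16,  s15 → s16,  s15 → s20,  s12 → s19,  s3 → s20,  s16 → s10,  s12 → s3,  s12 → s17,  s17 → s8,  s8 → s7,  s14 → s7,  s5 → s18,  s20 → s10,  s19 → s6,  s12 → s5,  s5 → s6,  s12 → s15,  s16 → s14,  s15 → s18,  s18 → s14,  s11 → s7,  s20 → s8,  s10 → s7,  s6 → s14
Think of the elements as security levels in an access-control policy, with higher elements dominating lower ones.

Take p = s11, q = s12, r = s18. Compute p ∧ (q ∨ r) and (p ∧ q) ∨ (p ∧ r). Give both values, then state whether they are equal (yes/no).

q ∨ r = s18, so p ∧ (q ∨ r) = s11 ∧ s18 = s12.
p ∧ q = s12 and p ∧ r = s12, so (p ∧ q) ∨ (p ∧ r) = s12 ∨ s12 = s12.
Equal: yes.

s12; s12; yes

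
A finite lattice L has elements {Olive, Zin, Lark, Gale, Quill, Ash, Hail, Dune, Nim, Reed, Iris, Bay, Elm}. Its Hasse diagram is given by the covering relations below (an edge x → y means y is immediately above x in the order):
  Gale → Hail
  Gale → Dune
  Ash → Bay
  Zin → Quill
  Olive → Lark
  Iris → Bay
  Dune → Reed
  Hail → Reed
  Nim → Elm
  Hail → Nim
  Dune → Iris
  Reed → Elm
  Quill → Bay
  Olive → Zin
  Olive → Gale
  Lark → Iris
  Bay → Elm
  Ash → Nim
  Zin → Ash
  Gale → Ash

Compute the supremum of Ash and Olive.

Ash

Common upper bounds of {Ash, Olive}: Ash, Bay, Elm, Nim.
The least among these is Ash.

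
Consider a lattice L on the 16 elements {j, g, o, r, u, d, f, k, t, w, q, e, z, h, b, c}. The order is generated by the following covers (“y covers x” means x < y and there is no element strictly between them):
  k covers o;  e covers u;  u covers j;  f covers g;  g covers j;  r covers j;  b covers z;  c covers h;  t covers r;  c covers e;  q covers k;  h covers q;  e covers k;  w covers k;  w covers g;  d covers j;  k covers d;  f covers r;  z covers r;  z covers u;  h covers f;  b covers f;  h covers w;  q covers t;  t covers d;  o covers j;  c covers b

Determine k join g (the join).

Common upper bounds of {k, g}: c, h, w.
The least among these is w.

w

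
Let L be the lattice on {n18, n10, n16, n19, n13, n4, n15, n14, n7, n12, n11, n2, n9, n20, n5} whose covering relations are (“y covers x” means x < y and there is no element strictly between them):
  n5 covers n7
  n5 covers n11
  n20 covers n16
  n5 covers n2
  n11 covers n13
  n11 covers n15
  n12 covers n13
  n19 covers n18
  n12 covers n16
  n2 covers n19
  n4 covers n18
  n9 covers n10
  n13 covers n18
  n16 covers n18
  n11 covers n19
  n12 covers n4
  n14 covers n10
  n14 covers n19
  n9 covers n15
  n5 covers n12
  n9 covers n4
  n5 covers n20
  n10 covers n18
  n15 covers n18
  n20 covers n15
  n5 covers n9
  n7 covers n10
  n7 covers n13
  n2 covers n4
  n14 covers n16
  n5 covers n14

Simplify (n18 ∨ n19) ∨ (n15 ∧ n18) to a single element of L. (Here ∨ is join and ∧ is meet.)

n19

n18 ∨ n19 = n19
n15 ∧ n18 = n18
n19 ∨ n18 = n19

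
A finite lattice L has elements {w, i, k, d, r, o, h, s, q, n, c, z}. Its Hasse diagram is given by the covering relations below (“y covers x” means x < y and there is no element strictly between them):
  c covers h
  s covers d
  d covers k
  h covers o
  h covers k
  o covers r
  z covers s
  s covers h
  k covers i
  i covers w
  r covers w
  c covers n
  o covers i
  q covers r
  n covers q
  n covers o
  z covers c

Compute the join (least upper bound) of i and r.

Common upper bounds of {i, r}: c, h, n, o, s, z.
The least among these is o.

o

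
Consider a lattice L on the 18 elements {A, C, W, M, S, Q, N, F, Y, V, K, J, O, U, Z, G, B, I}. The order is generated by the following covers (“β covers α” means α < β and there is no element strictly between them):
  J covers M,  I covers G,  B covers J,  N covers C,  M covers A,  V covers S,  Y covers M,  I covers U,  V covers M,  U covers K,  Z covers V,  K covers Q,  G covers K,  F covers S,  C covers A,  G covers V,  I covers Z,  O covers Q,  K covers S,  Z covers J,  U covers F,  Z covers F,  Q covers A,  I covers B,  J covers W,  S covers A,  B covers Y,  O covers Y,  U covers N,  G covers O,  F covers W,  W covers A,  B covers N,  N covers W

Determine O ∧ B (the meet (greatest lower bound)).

Y

Common lower bounds of {O, B}: A, M, Y.
The greatest among these is Y.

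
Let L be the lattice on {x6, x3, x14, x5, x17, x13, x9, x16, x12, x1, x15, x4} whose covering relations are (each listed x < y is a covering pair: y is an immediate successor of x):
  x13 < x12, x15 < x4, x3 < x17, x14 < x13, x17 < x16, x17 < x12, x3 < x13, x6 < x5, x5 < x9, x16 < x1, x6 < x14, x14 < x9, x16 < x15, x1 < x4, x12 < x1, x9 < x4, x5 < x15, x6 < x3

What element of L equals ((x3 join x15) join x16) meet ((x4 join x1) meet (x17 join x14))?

x3 ∨ x15 = x15
x15 ∨ x16 = x15
x4 ∨ x1 = x4
x17 ∨ x14 = x12
x4 ∧ x12 = x12
x15 ∧ x12 = x17

x17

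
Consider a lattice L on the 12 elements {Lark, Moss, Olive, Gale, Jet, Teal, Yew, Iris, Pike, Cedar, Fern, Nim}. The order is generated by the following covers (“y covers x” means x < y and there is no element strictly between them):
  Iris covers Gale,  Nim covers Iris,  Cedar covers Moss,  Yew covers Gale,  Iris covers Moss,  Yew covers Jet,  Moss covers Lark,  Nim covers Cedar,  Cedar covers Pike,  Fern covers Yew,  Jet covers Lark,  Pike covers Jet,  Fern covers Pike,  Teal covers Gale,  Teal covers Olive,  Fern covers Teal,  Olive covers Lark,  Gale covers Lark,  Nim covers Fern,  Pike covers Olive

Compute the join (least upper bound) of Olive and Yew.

Fern

Common upper bounds of {Olive, Yew}: Fern, Nim.
The least among these is Fern.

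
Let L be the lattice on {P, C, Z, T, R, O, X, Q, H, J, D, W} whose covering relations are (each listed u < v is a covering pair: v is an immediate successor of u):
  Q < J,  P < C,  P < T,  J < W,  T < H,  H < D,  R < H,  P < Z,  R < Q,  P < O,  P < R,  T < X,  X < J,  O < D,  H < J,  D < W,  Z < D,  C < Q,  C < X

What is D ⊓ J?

Common lower bounds of {D, J}: H, P, R, T.
The greatest among these is H.

H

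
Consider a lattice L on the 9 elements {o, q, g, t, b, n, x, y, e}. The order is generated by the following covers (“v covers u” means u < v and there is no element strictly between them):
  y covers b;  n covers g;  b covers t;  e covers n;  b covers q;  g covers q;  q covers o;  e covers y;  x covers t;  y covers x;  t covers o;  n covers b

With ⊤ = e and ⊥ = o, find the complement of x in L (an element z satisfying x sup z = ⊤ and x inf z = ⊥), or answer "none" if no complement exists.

g

Need z with x ∨ z = e and x ∧ z = o.
Checking each element gives: g.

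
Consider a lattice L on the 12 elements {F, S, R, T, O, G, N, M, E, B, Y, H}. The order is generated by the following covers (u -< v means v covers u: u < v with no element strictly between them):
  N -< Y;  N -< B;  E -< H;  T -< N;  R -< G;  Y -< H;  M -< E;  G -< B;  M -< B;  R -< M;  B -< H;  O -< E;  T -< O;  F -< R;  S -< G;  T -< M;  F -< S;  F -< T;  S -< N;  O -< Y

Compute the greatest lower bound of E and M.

M

Common lower bounds of {E, M}: F, M, R, T.
The greatest among these is M.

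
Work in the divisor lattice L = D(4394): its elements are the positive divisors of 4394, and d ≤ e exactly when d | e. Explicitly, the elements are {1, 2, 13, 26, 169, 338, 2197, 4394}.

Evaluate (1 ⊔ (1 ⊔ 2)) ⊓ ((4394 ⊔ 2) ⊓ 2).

1 ∨ 2 = 2
1 ∨ 2 = 2
4394 ∨ 2 = 4394
4394 ∧ 2 = 2
2 ∧ 2 = 2

2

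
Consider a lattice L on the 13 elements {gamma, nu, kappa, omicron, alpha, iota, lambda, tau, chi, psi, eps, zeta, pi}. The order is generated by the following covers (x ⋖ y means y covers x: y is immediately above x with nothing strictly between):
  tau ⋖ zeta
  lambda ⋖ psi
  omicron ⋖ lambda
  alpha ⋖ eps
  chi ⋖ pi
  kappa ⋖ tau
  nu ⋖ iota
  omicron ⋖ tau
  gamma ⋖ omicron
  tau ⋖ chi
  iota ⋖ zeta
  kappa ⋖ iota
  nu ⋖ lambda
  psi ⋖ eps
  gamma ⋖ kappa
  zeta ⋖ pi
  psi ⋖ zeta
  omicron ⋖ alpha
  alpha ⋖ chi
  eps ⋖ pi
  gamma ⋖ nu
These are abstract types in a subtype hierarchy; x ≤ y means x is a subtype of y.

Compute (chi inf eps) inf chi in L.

chi ∧ eps = alpha
alpha ∧ chi = alpha

alpha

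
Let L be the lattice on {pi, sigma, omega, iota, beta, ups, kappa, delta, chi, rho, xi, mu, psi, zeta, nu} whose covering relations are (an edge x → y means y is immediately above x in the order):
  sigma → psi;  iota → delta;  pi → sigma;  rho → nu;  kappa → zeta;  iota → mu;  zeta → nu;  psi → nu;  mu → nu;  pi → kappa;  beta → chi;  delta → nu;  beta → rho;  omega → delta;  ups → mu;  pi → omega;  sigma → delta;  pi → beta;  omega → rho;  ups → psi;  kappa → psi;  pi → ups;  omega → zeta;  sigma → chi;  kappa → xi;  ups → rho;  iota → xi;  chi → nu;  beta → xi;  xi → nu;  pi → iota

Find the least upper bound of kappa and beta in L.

Common upper bounds of {kappa, beta}: nu, xi.
The least among these is xi.

xi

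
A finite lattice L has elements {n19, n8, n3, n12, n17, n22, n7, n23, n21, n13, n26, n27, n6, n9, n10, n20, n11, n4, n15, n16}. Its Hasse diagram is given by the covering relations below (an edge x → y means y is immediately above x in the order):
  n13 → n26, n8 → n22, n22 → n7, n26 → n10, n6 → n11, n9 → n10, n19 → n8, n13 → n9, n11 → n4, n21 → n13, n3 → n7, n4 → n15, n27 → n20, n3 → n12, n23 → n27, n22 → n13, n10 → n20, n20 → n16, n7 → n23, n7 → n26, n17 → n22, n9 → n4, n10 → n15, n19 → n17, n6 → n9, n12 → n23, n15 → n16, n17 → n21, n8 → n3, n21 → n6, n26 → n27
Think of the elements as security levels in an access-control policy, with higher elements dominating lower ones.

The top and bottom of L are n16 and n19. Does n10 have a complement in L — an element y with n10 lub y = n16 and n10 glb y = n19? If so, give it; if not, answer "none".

none

For every candidate y, either n10 ∨ y ≠ n16 or n10 ∧ y ≠ n19; no complement exists.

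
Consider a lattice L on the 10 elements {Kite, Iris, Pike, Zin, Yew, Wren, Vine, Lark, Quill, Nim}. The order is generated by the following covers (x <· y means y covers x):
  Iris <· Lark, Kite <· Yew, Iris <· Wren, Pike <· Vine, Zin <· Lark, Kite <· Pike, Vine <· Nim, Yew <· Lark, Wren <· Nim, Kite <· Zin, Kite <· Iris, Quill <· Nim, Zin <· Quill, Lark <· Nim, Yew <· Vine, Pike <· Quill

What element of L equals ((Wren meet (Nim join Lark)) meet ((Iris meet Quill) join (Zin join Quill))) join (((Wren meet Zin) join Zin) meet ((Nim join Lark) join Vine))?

Zin

Nim ∨ Lark = Nim
Wren ∧ Nim = Wren
Iris ∧ Quill = Kite
Zin ∨ Quill = Quill
Kite ∨ Quill = Quill
Wren ∧ Quill = Kite
Wren ∧ Zin = Kite
Kite ∨ Zin = Zin
Nim ∨ Lark = Nim
Nim ∨ Vine = Nim
Zin ∧ Nim = Zin
Kite ∨ Zin = Zin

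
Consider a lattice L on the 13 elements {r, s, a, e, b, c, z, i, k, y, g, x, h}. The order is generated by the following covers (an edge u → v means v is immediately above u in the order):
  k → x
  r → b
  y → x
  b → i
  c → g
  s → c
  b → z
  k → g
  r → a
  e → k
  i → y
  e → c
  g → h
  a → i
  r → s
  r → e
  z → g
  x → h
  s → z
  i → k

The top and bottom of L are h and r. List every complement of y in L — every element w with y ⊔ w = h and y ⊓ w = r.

Need w with y ∨ w = h and y ∧ w = r.
Checking each element gives: c, s.

c, s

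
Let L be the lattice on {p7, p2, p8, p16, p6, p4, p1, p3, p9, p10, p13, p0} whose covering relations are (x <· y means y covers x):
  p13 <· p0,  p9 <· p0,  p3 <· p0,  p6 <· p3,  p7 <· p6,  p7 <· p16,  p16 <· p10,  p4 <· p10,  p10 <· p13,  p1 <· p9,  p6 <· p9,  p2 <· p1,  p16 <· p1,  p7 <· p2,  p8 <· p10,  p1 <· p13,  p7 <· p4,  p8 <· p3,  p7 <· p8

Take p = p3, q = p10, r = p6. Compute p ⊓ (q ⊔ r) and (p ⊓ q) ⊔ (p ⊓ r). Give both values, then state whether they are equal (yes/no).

p3; p3; yes

q ⊔ r = p0, so p ⊓ (q ⊔ r) = p3 ⊓ p0 = p3.
p ⊓ q = p8 and p ⊓ r = p6, so (p ⊓ q) ⊔ (p ⊓ r) = p8 ⊔ p6 = p3.
Equal: yes.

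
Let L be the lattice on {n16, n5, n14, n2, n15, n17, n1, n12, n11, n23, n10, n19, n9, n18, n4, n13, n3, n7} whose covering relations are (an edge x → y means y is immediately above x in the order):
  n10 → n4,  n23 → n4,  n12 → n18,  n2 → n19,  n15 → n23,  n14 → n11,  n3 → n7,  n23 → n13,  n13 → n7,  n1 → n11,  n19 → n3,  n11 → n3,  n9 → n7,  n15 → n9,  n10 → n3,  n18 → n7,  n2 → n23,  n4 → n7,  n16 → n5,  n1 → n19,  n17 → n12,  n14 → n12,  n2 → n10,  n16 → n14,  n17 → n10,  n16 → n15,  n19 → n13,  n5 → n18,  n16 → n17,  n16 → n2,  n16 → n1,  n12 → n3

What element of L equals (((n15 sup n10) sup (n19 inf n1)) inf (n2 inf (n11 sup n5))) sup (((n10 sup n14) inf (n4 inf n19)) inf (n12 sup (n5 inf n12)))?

n2

n15 ∨ n10 = n4
n19 ∧ n1 = n1
n4 ∨ n1 = n7
n11 ∨ n5 = n7
n2 ∧ n7 = n2
n7 ∧ n2 = n2
n10 ∨ n14 = n3
n4 ∧ n19 = n2
n3 ∧ n2 = n2
n5 ∧ n12 = n16
n12 ∨ n16 = n12
n2 ∧ n12 = n16
n2 ∨ n16 = n2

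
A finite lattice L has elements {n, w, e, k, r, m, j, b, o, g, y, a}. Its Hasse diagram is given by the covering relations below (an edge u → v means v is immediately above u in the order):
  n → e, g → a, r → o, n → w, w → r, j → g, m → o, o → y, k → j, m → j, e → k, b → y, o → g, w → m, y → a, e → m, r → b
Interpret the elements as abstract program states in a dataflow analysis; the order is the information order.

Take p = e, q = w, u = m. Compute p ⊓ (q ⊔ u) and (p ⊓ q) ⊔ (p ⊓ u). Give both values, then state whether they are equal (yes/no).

e; e; yes

q ⊔ u = m, so p ⊓ (q ⊔ u) = e ⊓ m = e.
p ⊓ q = n and p ⊓ u = e, so (p ⊓ q) ⊔ (p ⊓ u) = n ⊔ e = e.
Equal: yes.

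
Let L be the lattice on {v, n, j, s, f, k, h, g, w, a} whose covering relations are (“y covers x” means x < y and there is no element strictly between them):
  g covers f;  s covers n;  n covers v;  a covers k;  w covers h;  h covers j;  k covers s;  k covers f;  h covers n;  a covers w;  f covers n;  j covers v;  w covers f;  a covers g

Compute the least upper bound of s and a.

Common upper bounds of {s, a}: a.
The least among these is a.

a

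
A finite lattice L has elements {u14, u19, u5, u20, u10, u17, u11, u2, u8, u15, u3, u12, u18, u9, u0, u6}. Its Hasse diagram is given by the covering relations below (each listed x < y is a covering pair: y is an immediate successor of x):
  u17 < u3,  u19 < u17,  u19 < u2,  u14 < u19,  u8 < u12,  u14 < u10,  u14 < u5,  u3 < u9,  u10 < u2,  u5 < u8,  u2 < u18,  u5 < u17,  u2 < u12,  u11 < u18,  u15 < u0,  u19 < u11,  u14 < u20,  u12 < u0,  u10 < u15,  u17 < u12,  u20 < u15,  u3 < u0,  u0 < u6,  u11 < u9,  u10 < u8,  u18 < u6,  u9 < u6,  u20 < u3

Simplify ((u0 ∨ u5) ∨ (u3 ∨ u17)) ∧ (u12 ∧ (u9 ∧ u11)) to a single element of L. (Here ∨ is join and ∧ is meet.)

u0 ∨ u5 = u0
u3 ∨ u17 = u3
u0 ∨ u3 = u0
u9 ∧ u11 = u11
u12 ∧ u11 = u19
u0 ∧ u19 = u19

u19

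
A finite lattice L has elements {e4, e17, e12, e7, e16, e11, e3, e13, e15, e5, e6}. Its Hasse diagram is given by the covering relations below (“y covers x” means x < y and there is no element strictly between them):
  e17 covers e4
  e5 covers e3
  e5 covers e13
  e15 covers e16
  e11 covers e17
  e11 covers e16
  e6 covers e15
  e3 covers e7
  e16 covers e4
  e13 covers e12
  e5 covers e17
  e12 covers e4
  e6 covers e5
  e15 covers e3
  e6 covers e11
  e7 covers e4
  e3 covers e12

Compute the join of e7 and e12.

Common upper bounds of {e7, e12}: e15, e3, e5, e6.
The least among these is e3.

e3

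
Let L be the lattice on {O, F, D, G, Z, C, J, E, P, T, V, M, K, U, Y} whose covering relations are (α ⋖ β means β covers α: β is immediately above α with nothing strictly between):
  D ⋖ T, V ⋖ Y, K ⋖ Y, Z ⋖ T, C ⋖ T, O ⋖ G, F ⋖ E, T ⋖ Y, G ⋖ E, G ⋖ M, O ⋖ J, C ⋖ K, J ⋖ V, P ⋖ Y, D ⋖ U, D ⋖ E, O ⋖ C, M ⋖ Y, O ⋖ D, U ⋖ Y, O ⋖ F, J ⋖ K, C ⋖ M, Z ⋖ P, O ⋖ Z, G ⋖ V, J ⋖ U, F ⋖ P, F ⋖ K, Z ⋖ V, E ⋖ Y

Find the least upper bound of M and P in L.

Common upper bounds of {M, P}: Y.
The least among these is Y.

Y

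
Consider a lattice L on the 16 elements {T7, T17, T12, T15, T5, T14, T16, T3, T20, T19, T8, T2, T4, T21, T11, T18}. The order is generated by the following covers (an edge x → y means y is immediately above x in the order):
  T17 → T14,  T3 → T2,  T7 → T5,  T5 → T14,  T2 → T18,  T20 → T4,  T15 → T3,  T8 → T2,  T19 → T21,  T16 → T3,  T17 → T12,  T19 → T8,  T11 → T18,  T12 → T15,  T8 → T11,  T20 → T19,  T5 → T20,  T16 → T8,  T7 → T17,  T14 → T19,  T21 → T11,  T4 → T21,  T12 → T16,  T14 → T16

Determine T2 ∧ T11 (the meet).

Common lower bounds of {T2, T11}: T12, T14, T16, T17, T19, T20, T5, T7, T8.
The greatest among these is T8.

T8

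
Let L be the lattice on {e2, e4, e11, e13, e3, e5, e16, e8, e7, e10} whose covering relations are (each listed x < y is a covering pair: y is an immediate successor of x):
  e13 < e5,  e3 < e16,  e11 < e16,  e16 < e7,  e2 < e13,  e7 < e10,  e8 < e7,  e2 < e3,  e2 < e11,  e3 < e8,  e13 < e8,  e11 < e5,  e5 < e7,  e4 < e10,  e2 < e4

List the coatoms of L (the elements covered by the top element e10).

e4, e7

The coatoms are exactly the elements covered by e10: e4, e7.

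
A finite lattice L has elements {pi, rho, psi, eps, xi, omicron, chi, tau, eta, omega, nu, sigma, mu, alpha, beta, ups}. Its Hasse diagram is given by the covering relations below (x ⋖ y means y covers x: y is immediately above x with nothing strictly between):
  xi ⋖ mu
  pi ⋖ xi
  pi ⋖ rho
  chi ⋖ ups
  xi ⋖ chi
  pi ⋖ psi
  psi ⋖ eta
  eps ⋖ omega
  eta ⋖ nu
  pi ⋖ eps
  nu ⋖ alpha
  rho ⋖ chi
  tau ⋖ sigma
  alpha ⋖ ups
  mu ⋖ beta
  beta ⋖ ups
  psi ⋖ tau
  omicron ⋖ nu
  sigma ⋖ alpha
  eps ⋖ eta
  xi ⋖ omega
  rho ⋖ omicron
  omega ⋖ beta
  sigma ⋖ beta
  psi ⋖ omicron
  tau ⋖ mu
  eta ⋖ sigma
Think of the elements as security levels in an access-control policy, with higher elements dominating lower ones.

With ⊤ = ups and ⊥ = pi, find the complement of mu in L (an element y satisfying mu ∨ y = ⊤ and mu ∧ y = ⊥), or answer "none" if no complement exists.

rho

Need y with mu ∨ y = ups and mu ∧ y = pi.
Checking each element gives: rho.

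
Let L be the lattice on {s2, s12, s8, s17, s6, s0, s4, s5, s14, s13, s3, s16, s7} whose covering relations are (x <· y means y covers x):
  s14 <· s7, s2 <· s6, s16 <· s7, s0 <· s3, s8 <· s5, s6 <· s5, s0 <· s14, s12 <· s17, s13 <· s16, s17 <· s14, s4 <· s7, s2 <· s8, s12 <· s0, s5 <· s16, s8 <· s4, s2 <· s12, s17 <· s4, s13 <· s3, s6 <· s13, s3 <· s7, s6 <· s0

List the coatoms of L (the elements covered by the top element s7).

s14, s16, s3, s4

The coatoms are exactly the elements covered by s7: s14, s16, s3, s4.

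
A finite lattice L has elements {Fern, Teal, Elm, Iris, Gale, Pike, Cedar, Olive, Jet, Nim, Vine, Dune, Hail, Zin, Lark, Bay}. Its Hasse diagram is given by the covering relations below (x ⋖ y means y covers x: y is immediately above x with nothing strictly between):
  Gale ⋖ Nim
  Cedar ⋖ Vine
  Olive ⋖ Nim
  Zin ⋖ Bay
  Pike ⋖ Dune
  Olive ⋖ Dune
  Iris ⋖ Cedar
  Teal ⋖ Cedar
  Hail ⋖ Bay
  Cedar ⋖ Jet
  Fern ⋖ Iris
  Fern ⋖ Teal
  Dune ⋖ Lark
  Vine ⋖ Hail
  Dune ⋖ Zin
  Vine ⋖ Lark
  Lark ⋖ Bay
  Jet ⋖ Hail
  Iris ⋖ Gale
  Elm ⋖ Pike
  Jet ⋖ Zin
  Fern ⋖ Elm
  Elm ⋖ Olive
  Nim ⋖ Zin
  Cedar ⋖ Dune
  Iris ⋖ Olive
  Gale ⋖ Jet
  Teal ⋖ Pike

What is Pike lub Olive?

Common upper bounds of {Pike, Olive}: Bay, Dune, Lark, Zin.
The least among these is Dune.

Dune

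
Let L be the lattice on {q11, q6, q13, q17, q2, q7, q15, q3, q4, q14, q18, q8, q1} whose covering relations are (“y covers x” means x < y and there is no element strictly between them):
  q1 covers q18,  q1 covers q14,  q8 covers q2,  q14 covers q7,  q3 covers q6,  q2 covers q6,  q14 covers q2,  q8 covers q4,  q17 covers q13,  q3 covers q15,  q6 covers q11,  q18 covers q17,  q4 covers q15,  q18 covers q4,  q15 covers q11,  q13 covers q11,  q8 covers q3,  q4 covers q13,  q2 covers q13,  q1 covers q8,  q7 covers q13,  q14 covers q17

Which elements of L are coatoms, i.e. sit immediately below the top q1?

The coatoms are exactly the elements covered by q1: q14, q18, q8.

q14, q18, q8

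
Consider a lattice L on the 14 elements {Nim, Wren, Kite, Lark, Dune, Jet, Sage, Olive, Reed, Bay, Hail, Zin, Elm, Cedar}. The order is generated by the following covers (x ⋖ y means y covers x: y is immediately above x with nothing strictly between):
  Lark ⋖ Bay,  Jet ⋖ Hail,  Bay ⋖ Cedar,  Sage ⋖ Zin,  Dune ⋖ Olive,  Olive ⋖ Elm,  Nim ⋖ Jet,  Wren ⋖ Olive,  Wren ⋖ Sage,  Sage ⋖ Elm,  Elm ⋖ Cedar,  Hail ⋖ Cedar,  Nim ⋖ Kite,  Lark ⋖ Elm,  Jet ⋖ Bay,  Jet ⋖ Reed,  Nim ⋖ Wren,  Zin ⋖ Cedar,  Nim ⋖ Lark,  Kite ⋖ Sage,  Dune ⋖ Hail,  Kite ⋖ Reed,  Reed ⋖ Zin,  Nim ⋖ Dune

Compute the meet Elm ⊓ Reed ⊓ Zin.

Kite

Common lower bounds of {Elm, Reed, Zin}: Kite, Nim.
The greatest among these is Kite.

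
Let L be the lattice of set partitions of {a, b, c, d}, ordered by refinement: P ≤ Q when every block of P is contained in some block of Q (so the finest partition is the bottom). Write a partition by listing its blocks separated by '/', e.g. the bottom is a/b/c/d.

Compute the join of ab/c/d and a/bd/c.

abd/c

The join of ab/c/d and a/bd/c merges any blocks that overlap across the partitions, giving abd/c.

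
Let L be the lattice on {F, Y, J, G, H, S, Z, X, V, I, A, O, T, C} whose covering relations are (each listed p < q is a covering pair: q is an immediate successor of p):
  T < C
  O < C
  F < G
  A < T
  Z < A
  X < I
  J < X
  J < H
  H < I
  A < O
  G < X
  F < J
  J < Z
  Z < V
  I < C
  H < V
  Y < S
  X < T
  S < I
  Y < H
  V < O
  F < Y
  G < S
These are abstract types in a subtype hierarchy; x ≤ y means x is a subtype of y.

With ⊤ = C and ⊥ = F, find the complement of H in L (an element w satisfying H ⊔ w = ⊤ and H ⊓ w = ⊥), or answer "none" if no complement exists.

none

For every candidate w, either H ∨ w ≠ C or H ∧ w ≠ F; no complement exists.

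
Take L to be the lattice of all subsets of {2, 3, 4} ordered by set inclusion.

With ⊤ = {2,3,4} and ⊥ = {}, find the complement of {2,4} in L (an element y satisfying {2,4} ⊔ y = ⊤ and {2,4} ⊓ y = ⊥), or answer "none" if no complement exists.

Need y with {2,4} ∨ y = {2,3,4} and {2,4} ∧ y = {}.
Checking each element gives: {3}.

{3}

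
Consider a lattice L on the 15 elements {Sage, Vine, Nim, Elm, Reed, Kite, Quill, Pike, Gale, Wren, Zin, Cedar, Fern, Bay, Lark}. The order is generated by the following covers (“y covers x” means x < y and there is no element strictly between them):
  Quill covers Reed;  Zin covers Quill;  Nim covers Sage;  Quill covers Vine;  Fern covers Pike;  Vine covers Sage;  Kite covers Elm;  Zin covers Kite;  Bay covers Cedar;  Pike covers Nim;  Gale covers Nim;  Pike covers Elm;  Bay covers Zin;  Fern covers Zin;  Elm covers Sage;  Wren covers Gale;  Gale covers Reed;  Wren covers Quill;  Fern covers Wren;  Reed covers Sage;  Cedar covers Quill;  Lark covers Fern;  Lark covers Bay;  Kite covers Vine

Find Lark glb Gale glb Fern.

Gale

Common lower bounds of {Lark, Gale, Fern}: Gale, Nim, Reed, Sage.
The greatest among these is Gale.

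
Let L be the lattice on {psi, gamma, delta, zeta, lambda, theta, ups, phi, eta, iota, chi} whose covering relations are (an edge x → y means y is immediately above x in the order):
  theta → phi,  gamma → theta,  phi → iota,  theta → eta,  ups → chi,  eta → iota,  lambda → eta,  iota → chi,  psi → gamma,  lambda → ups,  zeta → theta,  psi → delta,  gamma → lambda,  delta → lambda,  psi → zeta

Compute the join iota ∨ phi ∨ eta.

iota

Common upper bounds of {iota, phi, eta}: chi, iota.
The least among these is iota.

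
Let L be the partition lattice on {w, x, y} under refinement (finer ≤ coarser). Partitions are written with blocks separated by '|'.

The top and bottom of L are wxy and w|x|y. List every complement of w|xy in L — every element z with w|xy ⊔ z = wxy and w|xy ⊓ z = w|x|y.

Need z with w|xy ∨ z = wxy and w|xy ∧ z = w|x|y.
Checking each element gives: wx|y, wy|x.

wx|y, wy|x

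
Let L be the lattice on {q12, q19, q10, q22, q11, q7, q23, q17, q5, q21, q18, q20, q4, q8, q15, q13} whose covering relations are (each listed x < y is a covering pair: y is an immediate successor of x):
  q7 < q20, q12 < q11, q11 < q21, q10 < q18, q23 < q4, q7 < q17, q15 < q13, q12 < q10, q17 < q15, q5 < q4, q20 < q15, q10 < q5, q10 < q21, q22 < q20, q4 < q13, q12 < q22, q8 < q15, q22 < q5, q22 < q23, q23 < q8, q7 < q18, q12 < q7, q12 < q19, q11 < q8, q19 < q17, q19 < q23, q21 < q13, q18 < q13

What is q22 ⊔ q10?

Common upper bounds of {q22, q10}: q13, q4, q5.
The least among these is q5.

q5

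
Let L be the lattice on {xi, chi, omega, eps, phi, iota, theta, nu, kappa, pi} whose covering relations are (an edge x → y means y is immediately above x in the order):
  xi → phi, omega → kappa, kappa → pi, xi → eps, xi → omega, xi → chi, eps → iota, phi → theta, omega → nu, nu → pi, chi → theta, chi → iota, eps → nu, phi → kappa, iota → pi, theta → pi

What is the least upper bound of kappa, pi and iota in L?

Common upper bounds of {kappa, pi, iota}: pi.
The least among these is pi.

pi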